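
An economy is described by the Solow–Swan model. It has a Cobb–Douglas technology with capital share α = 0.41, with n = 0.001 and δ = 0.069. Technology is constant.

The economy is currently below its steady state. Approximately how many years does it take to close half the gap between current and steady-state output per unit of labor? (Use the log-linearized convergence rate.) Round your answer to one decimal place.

about 16.8 years

Near the steady state the convergence rate is λ = (1 − α)(n + δ).
λ = (1 − 0.41) × 0.070 = 0.59 × 0.070 = 0.0413
Half-life = ln 2 / λ = 0.6931 / 0.0413 ≈ 16.78 years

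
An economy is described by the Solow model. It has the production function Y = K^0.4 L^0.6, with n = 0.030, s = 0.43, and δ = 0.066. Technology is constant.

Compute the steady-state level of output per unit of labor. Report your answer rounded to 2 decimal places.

y* ≈ 2.72

At the steady state, Δk = 0, so s·k^α = (n + δ)·k.
Dividing both sides by k: k^(1−α) = s / (n + δ).
k^0.6 = 0.43 / (0.030 + 0.066) = 0.43 / 0.096 = 4.4792
k* = 4.4792^(1/0.6) ≈ 12.1712
y* = (k*)^α = 12.1712^0.4 ≈ 2.7173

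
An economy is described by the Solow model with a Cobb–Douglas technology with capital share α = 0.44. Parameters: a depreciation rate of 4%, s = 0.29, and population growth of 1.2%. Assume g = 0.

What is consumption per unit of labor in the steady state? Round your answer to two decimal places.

Steady state requires s·f(k) = (n + δ)·k, i.e. s·k^α = (n + δ)·k.
Rearranging, k^(1−α) = s / (n + δ).
k^0.56 = 0.29 / (0.012 + 0.040) = 0.29 / 0.052 = 5.5769
k* = 5.5769^(1/0.56) ≈ 21.5201
y* = (k*)^α = 21.5201^0.44 ≈ 3.8588
c* = (1 − s)·y* = (1 − 0.29) × 3.8588 ≈ 2.7397

c* = 2.74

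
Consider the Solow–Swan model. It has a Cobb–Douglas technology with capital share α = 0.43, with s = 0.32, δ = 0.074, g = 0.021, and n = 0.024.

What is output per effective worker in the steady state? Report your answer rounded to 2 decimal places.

At the steady state, Δk = 0, so s·k^α = (n + g + δ)·k.
Dividing both sides by k: k^(1−α) = s / (n + g + δ).
k^0.57 = 0.32 / (0.024 + 0.021 + 0.074) = 0.32 / 0.119 = 2.6891
k* = 2.6891^(1/0.57) ≈ 5.6715
y* = (k*)^α = 5.6715^0.43 ≈ 2.1091

y* = 2.11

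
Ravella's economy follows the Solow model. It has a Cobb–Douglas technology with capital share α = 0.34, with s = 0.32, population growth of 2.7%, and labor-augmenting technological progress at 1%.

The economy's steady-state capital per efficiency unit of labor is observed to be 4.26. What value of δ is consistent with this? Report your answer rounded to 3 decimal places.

In steady state, investment equals break-even investment: s·k^α = (n + g + δ)·k.
So s / (n + g + δ) = (k*)^(1−α) = 4.26^0.66 = 2.6026.
Therefore n + g + δ = s / 2.6026 = 0.32 / 2.6026 = 0.1230, so δ = 0.1230 − 0.037 = 0.0860.

δ ≈ 0.086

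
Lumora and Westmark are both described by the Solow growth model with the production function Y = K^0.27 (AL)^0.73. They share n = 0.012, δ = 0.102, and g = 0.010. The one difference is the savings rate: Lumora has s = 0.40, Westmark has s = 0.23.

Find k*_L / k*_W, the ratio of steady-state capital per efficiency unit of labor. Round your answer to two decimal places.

ratio ≈ 2.13

Steady-state k* = [s/(n + g + δ)]^(1/(1−α)), so the ratio is [ (s_L/(n + g + δ)_L) / (s_W/(n + g + δ)_W) ]^1.3699.
s_L/(n + g + δ)_L = 0.40/0.124 = 3.2258; s_W/(n + g + δ)_W = 0.23/0.124 = 1.8548.
Ratio = (3.2258/1.8548)^1.3699 = 1.7392^1.3699 ≈ 2.1343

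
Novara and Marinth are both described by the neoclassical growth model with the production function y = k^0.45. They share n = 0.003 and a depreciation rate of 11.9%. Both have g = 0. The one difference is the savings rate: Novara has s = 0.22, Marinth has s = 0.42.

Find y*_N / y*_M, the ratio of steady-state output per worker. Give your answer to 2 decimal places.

y*_N / y*_M ≈ 0.59

Steady-state y* = [s/(n + δ)]^(α/(1−α)), so the ratio is [ (s_N/(n + δ)_N) / (s_M/(n + δ)_M) ]^0.8182.
s_N/(n + δ)_N = 0.22/0.122 = 1.8033; s_M/(n + δ)_M = 0.42/0.122 = 3.4426.
Ratio = (1.8033/3.4426)^0.8182 = 0.5238^0.8182 ≈ 0.5891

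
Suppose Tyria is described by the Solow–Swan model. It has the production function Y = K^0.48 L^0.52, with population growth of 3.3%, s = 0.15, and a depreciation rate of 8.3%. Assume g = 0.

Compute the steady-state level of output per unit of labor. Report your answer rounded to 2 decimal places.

At the steady state, Δk = 0, so s·k^α = (n + δ)·k.
Dividing both sides by k: k^(1−α) = s / (n + δ).
k^0.52 = 0.15 / (0.033 + 0.083) = 0.15 / 0.116 = 1.2931
k* = 1.2931^(1/0.52) ≈ 1.6394
y* = (k*)^α = 1.6394^0.48 ≈ 1.2678

y* = 1.27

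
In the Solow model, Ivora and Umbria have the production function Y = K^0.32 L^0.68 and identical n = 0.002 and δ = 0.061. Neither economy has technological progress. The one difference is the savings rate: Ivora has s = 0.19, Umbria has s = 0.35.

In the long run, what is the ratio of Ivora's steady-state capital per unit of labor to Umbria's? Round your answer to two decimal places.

ratio ≈ 0.41

Steady-state k* = [s/(n + δ)]^(1/(1−α)), so the ratio is [ (s_I/(n + δ)_I) / (s_U/(n + δ)_U) ]^1.4706.
s_I/(n + δ)_I = 0.19/0.063 = 3.0159; s_U/(n + δ)_U = 0.35/0.063 = 5.5556.
Ratio = (3.0159/5.5556)^1.4706 = 0.5429^1.4706 ≈ 0.4073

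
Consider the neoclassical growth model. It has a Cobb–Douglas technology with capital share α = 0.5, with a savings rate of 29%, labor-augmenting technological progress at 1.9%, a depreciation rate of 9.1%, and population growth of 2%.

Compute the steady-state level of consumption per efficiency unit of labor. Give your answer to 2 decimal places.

c* ≈ 1.58

Steady state requires s·f(k) = (n + g + δ)·k, i.e. s·k^α = (n + g + δ)·k.
Dividing both sides by k: k^(1−α) = s / (n + g + δ).
k^0.5 = 0.29 / (0.020 + 0.019 + 0.091) = 0.29 / 0.130 = 2.2308
k* = 2.2308^(1/0.5) ≈ 4.9765
y* = (k*)^α = 4.9765^0.5 ≈ 2.2308
c* = (1 − s)·y* = (1 − 0.29) × 2.2308 ≈ 1.5839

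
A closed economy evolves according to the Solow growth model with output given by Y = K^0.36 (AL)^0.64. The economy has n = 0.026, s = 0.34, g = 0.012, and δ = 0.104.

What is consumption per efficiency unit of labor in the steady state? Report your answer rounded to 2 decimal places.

c* = 1.08

At the steady state, Δk = 0, so s·k^α = (n + g + δ)·k.
Rearranging, k^(1−α) = s / (n + g + δ).
k^0.64 = 0.34 / (0.026 + 0.012 + 0.104) = 0.34 / 0.142 = 2.3944
k* = 2.3944^(1/0.64) ≈ 3.9129
y* = (k*)^α = 3.9129^0.36 ≈ 1.6342
c* = (1 − s)·y* = (1 − 0.34) × 1.6342 ≈ 1.0786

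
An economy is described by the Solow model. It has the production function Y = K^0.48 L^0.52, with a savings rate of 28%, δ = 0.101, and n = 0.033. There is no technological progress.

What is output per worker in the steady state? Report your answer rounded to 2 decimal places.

Steady state requires s·f(k) = (n + δ)·k, i.e. s·k^α = (n + δ)·k.
Dividing both sides by k: k^(1−α) = s / (n + δ).
k^0.52 = 0.28 / (0.033 + 0.101) = 0.28 / 0.134 = 2.0896
k* = 2.0896^(1/0.52) ≈ 4.1258
y* = (k*)^α = 4.1258^0.48 ≈ 1.9744

y* = 1.97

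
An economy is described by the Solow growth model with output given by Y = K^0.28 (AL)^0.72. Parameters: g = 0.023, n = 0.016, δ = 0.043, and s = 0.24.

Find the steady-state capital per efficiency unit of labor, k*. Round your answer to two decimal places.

Steady state requires s·f(k) = (n + g + δ)·k, i.e. s·k^α = (n + g + δ)·k.
Rearranging, k^(1−α) = s / (n + g + δ).
k^0.72 = 0.24 / (0.016 + 0.023 + 0.043) = 0.24 / 0.082 = 2.9268
k* = 2.9268^(1/0.72) ≈ 4.4439

k* = 4.44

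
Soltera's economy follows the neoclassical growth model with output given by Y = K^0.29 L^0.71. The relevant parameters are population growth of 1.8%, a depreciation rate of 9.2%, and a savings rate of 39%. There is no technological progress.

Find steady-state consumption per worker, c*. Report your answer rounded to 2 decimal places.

c* = 1.02

In steady state, investment equals break-even investment: s·k^α = (n + δ)·k.
Dividing both sides by k: k^(1−α) = s / (n + δ).
k^0.71 = 0.39 / (0.018 + 0.092) = 0.39 / 0.110 = 3.5455
k* = 3.5455^(1/0.71) ≈ 5.9456
y* = (k*)^α = 5.9456^0.29 ≈ 1.6769
c* = (1 − s)·y* = (1 − 0.39) × 1.6769 ≈ 1.0229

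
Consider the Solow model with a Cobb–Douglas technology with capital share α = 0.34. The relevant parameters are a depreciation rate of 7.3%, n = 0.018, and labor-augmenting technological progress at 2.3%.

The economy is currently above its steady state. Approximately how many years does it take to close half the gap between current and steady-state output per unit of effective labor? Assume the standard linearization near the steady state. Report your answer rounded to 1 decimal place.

Near the steady state the convergence rate is λ = (1 − α)(n + g + δ).
λ = (1 − 0.34) × 0.114 = 0.66 × 0.114 = 0.07524
Half-life = ln 2 / λ = 0.6931 / 0.07524 ≈ 9.21 years

t_½ ≈ 9.2 years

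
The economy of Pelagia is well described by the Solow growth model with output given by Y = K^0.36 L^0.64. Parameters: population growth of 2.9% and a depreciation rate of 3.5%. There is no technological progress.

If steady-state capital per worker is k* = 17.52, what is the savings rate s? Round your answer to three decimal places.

Steady state requires s·f(k) = (n + δ)·k, i.e. s·k^α = (n + δ)·k.
So s / (n + δ) = (k*)^(1−α) = 17.52^0.64 = 6.2497.
Therefore s = 6.2497 × (n + δ) = 6.2497 × 0.064 = 0.4000.

s ≈ 0.400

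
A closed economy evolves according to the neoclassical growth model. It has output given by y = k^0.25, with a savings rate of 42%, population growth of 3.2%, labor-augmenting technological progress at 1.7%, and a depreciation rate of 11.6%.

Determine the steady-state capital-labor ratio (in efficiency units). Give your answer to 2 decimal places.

k* ≈ 3.48

In steady state, investment equals break-even investment: s·k^α = (n + g + δ)·k.
Dividing both sides by k: k^(1−α) = s / (n + g + δ).
k^0.75 = 0.42 / (0.032 + 0.017 + 0.116) = 0.42 / 0.165 = 2.5455
k* = 2.5455^(1/0.75) ≈ 3.4756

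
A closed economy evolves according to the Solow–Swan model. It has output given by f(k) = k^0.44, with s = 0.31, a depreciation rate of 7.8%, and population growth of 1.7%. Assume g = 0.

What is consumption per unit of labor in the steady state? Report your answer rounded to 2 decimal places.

c* ≈ 1.75

In steady state, investment equals break-even investment: s·k^α = (n + δ)·k.
Rearranging, k^(1−α) = s / (n + δ).
k^0.56 = 0.31 / (0.017 + 0.078) = 0.31 / 0.095 = 3.2632
k* = 3.2632^(1/0.56) ≈ 8.2646
y* = (k*)^α = 8.2646^0.44 ≈ 2.5327
c* = (1 − s)·y* = (1 − 0.31) × 2.5327 ≈ 1.7476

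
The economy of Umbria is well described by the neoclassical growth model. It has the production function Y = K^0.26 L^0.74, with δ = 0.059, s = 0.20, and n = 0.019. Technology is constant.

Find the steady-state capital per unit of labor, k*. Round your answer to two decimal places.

k* = 3.57

In steady state, investment equals break-even investment: s·k^α = (n + δ)·k.
Dividing both sides by k: k^(1−α) = s / (n + δ).
k^0.74 = 0.20 / (0.019 + 0.059) = 0.20 / 0.078 = 2.5641
k* = 2.5641^(1/0.74) ≈ 3.5696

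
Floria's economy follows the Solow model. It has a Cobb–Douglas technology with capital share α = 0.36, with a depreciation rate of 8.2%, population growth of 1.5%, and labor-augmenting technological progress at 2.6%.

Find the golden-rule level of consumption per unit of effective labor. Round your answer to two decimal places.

c_gold ≈ 1.17

At the golden rule, f'(k) = n + g + δ, so α·k^(α−1) = n + g + δ and k_gold = (α/(n + g + δ))^(1/(1−α)).
k_gold = (0.36/0.123)^(1/0.64) = 2.9268^1.5625 ≈ 5.3547
c_gold = f(k_gold) − (n + g + δ)·k_gold = 1.8296 − 0.123×5.3547 ≈ 1.1710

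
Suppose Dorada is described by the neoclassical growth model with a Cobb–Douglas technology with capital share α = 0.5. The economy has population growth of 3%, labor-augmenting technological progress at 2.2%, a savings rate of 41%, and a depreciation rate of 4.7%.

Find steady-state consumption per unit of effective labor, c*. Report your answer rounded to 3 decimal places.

In steady state, investment equals break-even investment: s·k^α = (n + g + δ)·k.
Rearranging, k^(1−α) = s / (n + g + δ).
k^0.5 = 0.41 / (0.030 + 0.022 + 0.047) = 0.41 / 0.099 = 4.1414
k* = 4.1414^(1/0.5) ≈ 17.1512
y* = (k*)^α = 17.1512^0.5 ≈ 4.1414
c* = (1 − s)·y* = (1 − 0.41) × 4.1414 ≈ 2.4434

c* = 2.443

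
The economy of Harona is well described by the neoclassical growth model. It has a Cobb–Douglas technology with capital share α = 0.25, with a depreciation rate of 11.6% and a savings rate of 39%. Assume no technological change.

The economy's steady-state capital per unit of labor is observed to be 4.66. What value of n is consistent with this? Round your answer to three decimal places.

n ≈ 0.007

Steady state requires s·f(k) = (n + δ)·k, i.e. s·k^α = (n + δ)·k.
So s / (n + δ) = (k*)^(1−α) = 4.66^0.75 = 3.1717.
Therefore n + δ = s / 3.1717 = 0.39 / 3.1717 = 0.1230, so n = 0.1230 − 0.116 = 0.0070.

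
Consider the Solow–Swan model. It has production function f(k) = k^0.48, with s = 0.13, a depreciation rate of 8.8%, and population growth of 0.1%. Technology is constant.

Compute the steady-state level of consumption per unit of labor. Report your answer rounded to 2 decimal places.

Steady state requires s·f(k) = (n + δ)·k, i.e. s·k^α = (n + δ)·k.
Dividing both sides by k: k^(1−α) = s / (n + δ).
k^0.52 = 0.13 / (0.001 + 0.088) = 0.13 / 0.089 = 1.4607
k* = 1.4607^(1/0.52) ≈ 2.0724
y* = (k*)^α = 2.0724^0.48 ≈ 1.4188
c* = (1 − s)·y* = (1 − 0.13) × 1.4188 ≈ 1.2344

c* = 1.23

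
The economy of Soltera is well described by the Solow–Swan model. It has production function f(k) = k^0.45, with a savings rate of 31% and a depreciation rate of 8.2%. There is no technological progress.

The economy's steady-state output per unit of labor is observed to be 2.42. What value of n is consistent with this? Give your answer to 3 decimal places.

n ≈ 0.023

Steady state requires s·f(k) = (n + δ)·k, i.e. s·k^α = (n + δ)·k.
Since y* = [s/(n + δ)]^(α/(1−α)), we have s/(n + δ) = (y*)^((1−α)/α) = 2.42^1.2222 = 2.9451.
Therefore n + δ = s / 2.9451 = 0.31 / 2.9451 = 0.1053, so n = 0.1053 − 0.082 = 0.0233.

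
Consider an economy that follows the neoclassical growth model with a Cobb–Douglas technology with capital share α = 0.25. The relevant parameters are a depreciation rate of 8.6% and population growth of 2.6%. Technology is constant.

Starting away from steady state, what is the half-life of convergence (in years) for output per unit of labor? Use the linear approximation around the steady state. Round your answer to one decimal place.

half-life ≈ 8.3 years

Near the steady state the convergence rate is λ = (1 − α)(n + δ).
λ = (1 − 0.25) × 0.112 = 0.75 × 0.112 = 0.0840
Half-life = ln 2 / λ = 0.6931 / 0.0840 ≈ 8.25 years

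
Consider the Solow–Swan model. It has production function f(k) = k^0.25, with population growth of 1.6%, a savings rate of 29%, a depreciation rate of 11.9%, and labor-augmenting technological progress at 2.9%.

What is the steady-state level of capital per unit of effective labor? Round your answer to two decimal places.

In steady state, investment equals break-even investment: s·k^α = (n + g + δ)·k.
Dividing both sides by k: k^(1−α) = s / (n + g + δ).
k^0.75 = 0.29 / (0.016 + 0.029 + 0.119) = 0.29 / 0.164 = 1.7683
k* = 1.7683^(1/0.75) ≈ 2.1383

k* ≈ 2.14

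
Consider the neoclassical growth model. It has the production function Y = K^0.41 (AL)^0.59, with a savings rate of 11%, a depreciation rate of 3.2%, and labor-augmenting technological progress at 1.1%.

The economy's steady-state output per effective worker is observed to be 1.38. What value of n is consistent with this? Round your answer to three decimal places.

Steady state requires s·f(k) = (n + g + δ)·k, i.e. s·k^α = (n + g + δ)·k.
Since y* = [s/(n + g + δ)]^(α/(1−α)), we have s/(n + g + δ) = (y*)^((1−α)/α) = 1.38^1.439 = 1.5896.
Therefore n + g + δ = s / 1.5896 = 0.11 / 1.5896 = 0.0692, so n = 0.0692 − 0.043 = 0.0262.

n ≈ 0.026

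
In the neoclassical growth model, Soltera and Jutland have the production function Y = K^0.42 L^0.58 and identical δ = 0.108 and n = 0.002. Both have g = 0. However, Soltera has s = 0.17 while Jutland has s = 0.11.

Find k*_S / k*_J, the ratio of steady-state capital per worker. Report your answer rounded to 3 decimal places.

Steady-state k* = [s/(n + δ)]^(1/(1−α)), so the ratio is [ (s_S/(n + δ)_S) / (s_J/(n + δ)_J) ]^1.7241.
s_S/(n + δ)_S = 0.17/0.110 = 1.5455; s_J/(n + δ)_J = 0.11/0.110 = 1.0000.
Ratio = (1.5455/1.0000)^1.7241 = 1.5455^1.7241 ≈ 2.1182

k*_S / k*_J ≈ 2.118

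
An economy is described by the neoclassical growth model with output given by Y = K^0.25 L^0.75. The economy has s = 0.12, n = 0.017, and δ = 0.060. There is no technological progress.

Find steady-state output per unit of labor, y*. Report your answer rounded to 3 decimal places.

y* ≈ 1.159

At the steady state, Δk = 0, so s·k^α = (n + δ)·k.
Dividing both sides by k: k^(1−α) = s / (n + δ).
k^0.75 = 0.12 / (0.017 + 0.060) = 0.12 / 0.077 = 1.5584
k* = 1.5584^(1/0.75) ≈ 1.8068
y* = (k*)^α = 1.8068^0.25 ≈ 1.1594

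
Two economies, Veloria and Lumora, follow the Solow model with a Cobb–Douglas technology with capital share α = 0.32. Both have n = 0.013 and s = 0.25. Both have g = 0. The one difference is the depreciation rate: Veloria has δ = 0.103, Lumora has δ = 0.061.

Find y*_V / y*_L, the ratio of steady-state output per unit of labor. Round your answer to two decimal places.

y*_V / y*_L ≈ 0.81

Steady-state y* = [s/(n + δ)]^(α/(1−α)), so the ratio is [ (s_V/(n + δ)_V) / (s_L/(n + δ)_L) ]^0.4706.
s_V/(n + δ)_V = 0.25/0.116 = 2.1552; s_L/(n + δ)_L = 0.25/0.074 = 3.3784.
Ratio = (2.1552/3.3784)^0.4706 = 0.6379^0.4706 ≈ 0.8093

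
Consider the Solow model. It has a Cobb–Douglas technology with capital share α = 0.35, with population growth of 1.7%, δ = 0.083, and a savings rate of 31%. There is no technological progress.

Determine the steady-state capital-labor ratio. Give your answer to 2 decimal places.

Steady state requires s·f(k) = (n + δ)·k, i.e. s·k^α = (n + δ)·k.
Dividing both sides by k: k^(1−α) = s / (n + δ).
k^0.65 = 0.31 / (0.017 + 0.083) = 0.31 / 0.100 = 3.1000
k* = 3.1000^(1/0.65) ≈ 5.7009

k* ≈ 5.70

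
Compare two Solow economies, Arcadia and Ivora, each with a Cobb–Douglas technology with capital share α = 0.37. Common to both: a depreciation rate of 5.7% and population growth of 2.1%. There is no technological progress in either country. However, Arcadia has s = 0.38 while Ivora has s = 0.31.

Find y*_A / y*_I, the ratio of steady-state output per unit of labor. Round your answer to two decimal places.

Steady-state y* = [s/(n + δ)]^(α/(1−α)), so the ratio is [ (s_A/(n + δ)_A) / (s_I/(n + δ)_I) ]^0.5873.
s_A/(n + δ)_A = 0.38/0.078 = 4.8718; s_I/(n + δ)_I = 0.31/0.078 = 3.9744.
Ratio = (4.8718/3.9744)^0.5873 = 1.2258^0.5873 ≈ 1.1270

y*_A / y*_I ≈ 1.13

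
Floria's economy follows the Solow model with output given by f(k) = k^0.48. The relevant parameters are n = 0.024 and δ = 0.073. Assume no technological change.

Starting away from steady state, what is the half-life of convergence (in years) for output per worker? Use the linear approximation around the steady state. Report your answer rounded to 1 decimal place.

t_½ ≈ 13.7 years

Near the steady state the convergence rate is λ = (1 − α)(n + δ).
λ = (1 − 0.48) × 0.097 = 0.52 × 0.097 = 0.05044
Half-life = ln 2 / λ = 0.6931 / 0.05044 ≈ 13.74 years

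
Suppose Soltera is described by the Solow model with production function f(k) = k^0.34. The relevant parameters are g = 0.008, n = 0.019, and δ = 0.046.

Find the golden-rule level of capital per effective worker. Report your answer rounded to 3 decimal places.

The golden rule sets f'(k) = n + g + δ, i.e. α·k^(α−1) = n + g + δ.
So k^(1−α) = α / (n + g + δ) = 0.34 / 0.073 = 4.6575.
k_gold = 4.6575^(1/0.66) ≈ 10.2885

k_gold ≈ 10.289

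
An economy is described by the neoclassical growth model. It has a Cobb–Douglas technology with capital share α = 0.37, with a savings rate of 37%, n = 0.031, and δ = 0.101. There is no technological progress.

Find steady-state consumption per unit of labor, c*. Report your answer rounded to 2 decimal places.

In steady state, investment equals break-even investment: s·k^α = (n + δ)·k.
Dividing both sides by k: k^(1−α) = s / (n + δ).
k^0.63 = 0.37 / (0.031 + 0.101) = 0.37 / 0.132 = 2.8030
k* = 2.8030^(1/0.63) ≈ 5.1347
y* = (k*)^α = 5.1347^0.37 ≈ 1.8319
c* = (1 − s)·y* = (1 − 0.37) × 1.8319 ≈ 1.1541

c* ≈ 1.15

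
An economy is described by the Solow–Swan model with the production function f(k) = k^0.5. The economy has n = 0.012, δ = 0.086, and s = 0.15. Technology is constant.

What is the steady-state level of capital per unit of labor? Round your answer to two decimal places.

k* = 2.34

In steady state, investment equals break-even investment: s·k^α = (n + δ)·k.
Dividing both sides by k: k^(1−α) = s / (n + δ).
k^0.5 = 0.15 / (0.012 + 0.086) = 0.15 / 0.098 = 1.5306
k* = 1.5306^(1/0.5) ≈ 2.3427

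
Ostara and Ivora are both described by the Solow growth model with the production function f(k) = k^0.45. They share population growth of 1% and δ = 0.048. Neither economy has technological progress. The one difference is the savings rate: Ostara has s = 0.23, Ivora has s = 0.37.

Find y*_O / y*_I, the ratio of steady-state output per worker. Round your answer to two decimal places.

Steady-state y* = [s/(n + δ)]^(α/(1−α)), so the ratio is [ (s_O/(n + δ)_O) / (s_I/(n + δ)_I) ]^0.8182.
s_O/(n + δ)_O = 0.23/0.058 = 3.9655; s_I/(n + δ)_I = 0.37/0.058 = 6.3793.
Ratio = (3.9655/6.3793)^0.8182 = 0.6216^0.8182 ≈ 0.6777

y*_O / y*_I ≈ 0.68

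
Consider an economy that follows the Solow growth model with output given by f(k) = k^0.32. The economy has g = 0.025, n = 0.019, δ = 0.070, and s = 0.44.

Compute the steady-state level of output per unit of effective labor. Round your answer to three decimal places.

In steady state, investment equals break-even investment: s·k^α = (n + g + δ)·k.
Rearranging, k^(1−α) = s / (n + g + δ).
k^0.68 = 0.44 / (0.019 + 0.025 + 0.070) = 0.44 / 0.114 = 3.8596
k* = 3.8596^(1/0.68) ≈ 7.2872
y* = (k*)^α = 7.2872^0.32 ≈ 1.8881

y* ≈ 1.888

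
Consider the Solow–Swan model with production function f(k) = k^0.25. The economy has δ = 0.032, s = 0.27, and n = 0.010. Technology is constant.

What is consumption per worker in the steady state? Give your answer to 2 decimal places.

c* ≈ 1.36

Steady state requires s·f(k) = (n + δ)·k, i.e. s·k^α = (n + δ)·k.
Rearranging, k^(1−α) = s / (n + δ).
k^0.75 = 0.27 / (0.010 + 0.032) = 0.27 / 0.042 = 6.4286
k* = 6.4286^(1/0.75) ≈ 11.9533
y* = (k*)^α = 11.9533^0.25 ≈ 1.8594
c* = (1 − s)·y* = (1 − 0.27) × 1.8594 ≈ 1.3574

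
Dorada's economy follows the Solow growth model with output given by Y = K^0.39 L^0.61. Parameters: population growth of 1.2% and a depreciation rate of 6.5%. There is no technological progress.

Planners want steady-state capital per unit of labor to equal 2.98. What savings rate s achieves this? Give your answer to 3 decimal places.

s ≈ 0.150

In steady state, investment equals break-even investment: s·k^α = (n + δ)·k.
So s / (n + δ) = (k*)^(1−α) = 2.98^0.61 = 1.9466.
Therefore s = 1.9466 × (n + δ) = 1.9466 × 0.077 = 0.1499.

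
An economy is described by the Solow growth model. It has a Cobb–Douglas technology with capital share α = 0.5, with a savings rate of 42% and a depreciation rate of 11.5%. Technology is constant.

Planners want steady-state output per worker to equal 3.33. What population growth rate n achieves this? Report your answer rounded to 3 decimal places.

At the steady state, Δk = 0, so s·k^α = (n + δ)·k.
Since y* = [s/(n + δ)]^(α/(1−α)), we have s/(n + δ) = (y*)^((1−α)/α) = 3.33^1 = 3.3300.
Therefore n + δ = s / 3.3300 = 0.42 / 3.3300 = 0.1261, so n = 0.1261 − 0.115 = 0.0111.

n ≈ 0.011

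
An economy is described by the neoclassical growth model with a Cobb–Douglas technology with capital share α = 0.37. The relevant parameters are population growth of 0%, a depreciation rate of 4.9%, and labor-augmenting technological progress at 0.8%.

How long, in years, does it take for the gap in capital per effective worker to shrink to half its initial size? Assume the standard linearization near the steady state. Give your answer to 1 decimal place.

half-life ≈ 19.3 years

Near the steady state the convergence rate is λ = (1 − α)(n + g + δ).
λ = (1 − 0.37) × 0.057 = 0.63 × 0.057 = 0.03591
Half-life = ln 2 / λ = 0.6931 / 0.03591 ≈ 19.30 years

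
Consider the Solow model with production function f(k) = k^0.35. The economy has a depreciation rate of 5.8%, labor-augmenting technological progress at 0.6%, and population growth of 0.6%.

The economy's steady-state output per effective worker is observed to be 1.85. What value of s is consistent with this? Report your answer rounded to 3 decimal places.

s ≈ 0.219

At the steady state, Δk = 0, so s·k^α = (n + g + δ)·k.
Since y* = [s/(n + g + δ)]^(α/(1−α)), we have s/(n + g + δ) = (y*)^((1−α)/α) = 1.85^1.8571 = 3.1345.
Therefore s = 3.1345 × (n + g + δ) = 3.1345 × 0.070 = 0.2194.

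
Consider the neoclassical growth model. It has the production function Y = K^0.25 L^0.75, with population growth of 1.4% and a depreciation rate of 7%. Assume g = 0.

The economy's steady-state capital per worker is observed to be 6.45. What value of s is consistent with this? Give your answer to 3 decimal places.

At the steady state, Δk = 0, so s·k^α = (n + δ)·k.
So s / (n + δ) = (k*)^(1−α) = 6.45^0.75 = 4.0473.
Therefore s = 4.0473 × (n + δ) = 4.0473 × 0.084 = 0.3400.

s ≈ 0.340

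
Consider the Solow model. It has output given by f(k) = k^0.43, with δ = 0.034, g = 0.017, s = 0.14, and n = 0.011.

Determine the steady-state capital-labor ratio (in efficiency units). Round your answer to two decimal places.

k* = 4.17

In steady state, investment equals break-even investment: s·k^α = (n + g + δ)·k.
Dividing both sides by k: k^(1−α) = s / (n + g + δ).
k^0.57 = 0.14 / (0.011 + 0.017 + 0.034) = 0.14 / 0.062 = 2.2581
k* = 2.2581^(1/0.57) ≈ 4.1745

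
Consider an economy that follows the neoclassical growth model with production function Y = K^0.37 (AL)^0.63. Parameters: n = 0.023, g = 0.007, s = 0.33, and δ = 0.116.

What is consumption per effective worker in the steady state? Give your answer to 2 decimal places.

At the steady state, Δk = 0, so s·k^α = (n + g + δ)·k.
Rearranging, k^(1−α) = s / (n + g + δ).
k^0.63 = 0.33 / (0.023 + 0.007 + 0.116) = 0.33 / 0.146 = 2.2603
k* = 2.2603^(1/0.63) ≈ 3.6490
y* = (k*)^α = 3.6490^0.37 ≈ 1.6144
c* = (1 − s)·y* = (1 − 0.33) × 1.6144 ≈ 1.0816

c* ≈ 1.08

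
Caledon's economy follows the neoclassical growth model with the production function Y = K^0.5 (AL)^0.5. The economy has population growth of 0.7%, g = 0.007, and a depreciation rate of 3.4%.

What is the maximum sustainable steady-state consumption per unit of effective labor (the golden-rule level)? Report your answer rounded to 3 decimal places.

c_gold ≈ 5.208

At the golden rule, f'(k) = n + g + δ, so α·k^(α−1) = n + g + δ and k_gold = (α/(n + g + δ))^(1/(1−α)).
k_gold = (0.5/0.048)^(1/0.5) = 10.4167^2 ≈ 108.5076
c_gold = f(k_gold) − (n + g + δ)·k_gold = 10.4167 − 0.048×108.5076 ≈ 5.2083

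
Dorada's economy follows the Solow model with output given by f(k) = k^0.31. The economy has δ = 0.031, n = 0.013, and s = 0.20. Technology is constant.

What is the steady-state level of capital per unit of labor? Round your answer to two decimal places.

k* = 8.97

At the steady state, Δk = 0, so s·k^α = (n + δ)·k.
Rearranging, k^(1−α) = s / (n + δ).
k^0.69 = 0.20 / (0.013 + 0.031) = 0.20 / 0.044 = 4.5455
k* = 4.5455^(1/0.69) ≈ 8.9746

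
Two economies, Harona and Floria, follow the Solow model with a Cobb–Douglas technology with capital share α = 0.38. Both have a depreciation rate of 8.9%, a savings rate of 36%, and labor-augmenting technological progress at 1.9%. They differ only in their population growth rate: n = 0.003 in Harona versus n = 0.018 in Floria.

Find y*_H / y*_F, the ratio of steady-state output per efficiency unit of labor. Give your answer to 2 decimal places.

Steady-state y* = [s/(n + g + δ)]^(α/(1−α)), so the ratio is [ (s_H/(n + g + δ)_H) / (s_F/(n + g + δ)_F) ]^0.6129.
s_H/(n + g + δ)_H = 0.36/0.111 = 3.2432; s_F/(n + g + δ)_F = 0.36/0.126 = 2.8571.
Ratio = (3.2432/2.8571)^0.6129 = 1.1351^0.6129 ≈ 1.0808

y*_H / y*_F ≈ 1.08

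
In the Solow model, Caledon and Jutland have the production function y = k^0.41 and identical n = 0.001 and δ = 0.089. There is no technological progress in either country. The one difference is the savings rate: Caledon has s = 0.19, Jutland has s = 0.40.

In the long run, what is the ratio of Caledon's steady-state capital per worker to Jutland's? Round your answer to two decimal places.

k*_C / k*_J ≈ 0.28

Steady-state k* = [s/(n + δ)]^(1/(1−α)), so the ratio is [ (s_C/(n + δ)_C) / (s_J/(n + δ)_J) ]^1.6949.
s_C/(n + δ)_C = 0.19/0.090 = 2.1111; s_J/(n + δ)_J = 0.40/0.090 = 4.4444.
Ratio = (2.1111/4.4444)^1.6949 = 0.4750^1.6949 ≈ 0.2832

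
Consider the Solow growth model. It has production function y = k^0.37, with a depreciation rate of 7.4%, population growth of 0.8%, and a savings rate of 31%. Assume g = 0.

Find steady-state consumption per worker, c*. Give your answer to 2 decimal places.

c* ≈ 1.51

Steady state requires s·f(k) = (n + δ)·k, i.e. s·k^α = (n + δ)·k.
Dividing both sides by k: k^(1−α) = s / (n + δ).
k^0.63 = 0.31 / (0.008 + 0.074) = 0.31 / 0.082 = 3.7805
k* = 3.7805^(1/0.63) ≈ 8.2555
y* = (k*)^α = 8.2555^0.37 ≈ 2.1837
c* = (1 − s)·y* = (1 − 0.31) × 2.1837 ≈ 1.5068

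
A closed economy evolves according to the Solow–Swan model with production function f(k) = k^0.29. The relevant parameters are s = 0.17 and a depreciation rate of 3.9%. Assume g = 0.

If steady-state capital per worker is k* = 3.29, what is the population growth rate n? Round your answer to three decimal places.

n ≈ 0.034

At the steady state, Δk = 0, so s·k^α = (n + δ)·k.
So s / (n + δ) = (k*)^(1−α) = 3.29^0.71 = 2.3292.
Therefore n + δ = s / 2.3292 = 0.17 / 2.3292 = 0.0730, so n = 0.0730 − 0.039 = 0.0340.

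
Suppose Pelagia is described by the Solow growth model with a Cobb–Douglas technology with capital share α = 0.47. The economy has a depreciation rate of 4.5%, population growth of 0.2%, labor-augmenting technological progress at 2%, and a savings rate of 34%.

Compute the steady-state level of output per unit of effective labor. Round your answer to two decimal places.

At the steady state, Δk = 0, so s·k^α = (n + g + δ)·k.
Rearranging, k^(1−α) = s / (n + g + δ).
k^0.53 = 0.34 / (0.002 + 0.020 + 0.045) = 0.34 / 0.067 = 5.0746
k* = 5.0746^(1/0.53) ≈ 21.4263
y* = (k*)^α = 21.4263^0.47 ≈ 4.2223

y* ≈ 4.22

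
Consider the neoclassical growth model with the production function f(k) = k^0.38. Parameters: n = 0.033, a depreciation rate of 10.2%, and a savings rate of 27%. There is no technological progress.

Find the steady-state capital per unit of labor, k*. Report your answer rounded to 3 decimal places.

Steady state requires s·f(k) = (n + δ)·k, i.e. s·k^α = (n + δ)·k.
Dividing both sides by k: k^(1−α) = s / (n + δ).
k^0.62 = 0.27 / (0.033 + 0.102) = 0.27 / 0.135 = 2.0000
k* = 2.0000^(1/0.62) ≈ 3.0587

k* ≈ 3.059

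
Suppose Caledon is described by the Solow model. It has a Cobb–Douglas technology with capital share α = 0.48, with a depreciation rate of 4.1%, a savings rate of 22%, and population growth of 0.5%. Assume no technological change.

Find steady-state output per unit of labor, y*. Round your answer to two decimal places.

y* ≈ 4.24

Steady state requires s·f(k) = (n + δ)·k, i.e. s·k^α = (n + δ)·k.
Rearranging, k^(1−α) = s / (n + δ).
k^0.52 = 0.22 / (0.005 + 0.041) = 0.22 / 0.046 = 4.7826
k* = 4.7826^(1/0.52) ≈ 20.2790
y* = (k*)^α = 20.2790^0.48 ≈ 4.2402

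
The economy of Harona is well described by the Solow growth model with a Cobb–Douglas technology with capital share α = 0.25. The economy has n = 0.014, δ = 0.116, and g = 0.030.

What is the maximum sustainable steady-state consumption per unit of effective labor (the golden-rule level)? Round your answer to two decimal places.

At the golden rule, f'(k) = n + g + δ, so α·k^(α−1) = n + g + δ and k_gold = (α/(n + g + δ))^(1/(1−α)).
k_gold = (0.25/0.160)^(1/0.75) = 1.5625^1.3333 ≈ 1.8131
c_gold = f(k_gold) − (n + g + δ)·k_gold = 1.1604 − 0.160×1.8131 ≈ 0.8703

c_gold ≈ 0.87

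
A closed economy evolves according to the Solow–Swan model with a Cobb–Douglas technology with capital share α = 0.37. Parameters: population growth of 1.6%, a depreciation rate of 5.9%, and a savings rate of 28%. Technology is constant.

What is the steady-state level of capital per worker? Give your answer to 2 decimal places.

k* = 8.09

Steady state requires s·f(k) = (n + δ)·k, i.e. s·k^α = (n + δ)·k.
Dividing both sides by k: k^(1−α) = s / (n + δ).
k^0.63 = 0.28 / (0.016 + 0.059) = 0.28 / 0.075 = 3.7333
k* = 3.7333^(1/0.63) ≈ 8.0925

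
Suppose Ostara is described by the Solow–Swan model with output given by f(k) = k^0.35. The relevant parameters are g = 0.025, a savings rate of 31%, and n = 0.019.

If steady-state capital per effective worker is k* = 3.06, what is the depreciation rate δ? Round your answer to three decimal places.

At the steady state, Δk = 0, so s·k^α = (n + g + δ)·k.
So s / (n + g + δ) = (k*)^(1−α) = 3.06^0.65 = 2.0688.
Therefore n + g + δ = s / 2.0688 = 0.31 / 2.0688 = 0.1498, so δ = 0.1498 − 0.044 = 0.1058.

δ ≈ 0.106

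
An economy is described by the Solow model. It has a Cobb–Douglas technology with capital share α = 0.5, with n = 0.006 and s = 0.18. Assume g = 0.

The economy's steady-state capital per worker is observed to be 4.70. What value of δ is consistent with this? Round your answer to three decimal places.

At the steady state, Δk = 0, so s·k^α = (n + δ)·k.
So s / (n + δ) = (k*)^(1−α) = 4.70^0.5 = 2.1679.
Therefore n + δ = s / 2.1679 = 0.18 / 2.1679 = 0.0830, so δ = 0.0830 − 0.006 = 0.0770.

δ ≈ 0.077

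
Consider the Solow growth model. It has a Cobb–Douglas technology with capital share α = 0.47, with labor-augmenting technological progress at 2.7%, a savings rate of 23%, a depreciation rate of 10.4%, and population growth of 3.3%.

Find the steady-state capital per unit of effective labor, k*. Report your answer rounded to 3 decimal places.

k* ≈ 1.893

In steady state, investment equals break-even investment: s·k^α = (n + g + δ)·k.
Dividing both sides by k: k^(1−α) = s / (n + g + δ).
k^0.53 = 0.23 / (0.033 + 0.027 + 0.104) = 0.23 / 0.164 = 1.4024
k* = 1.4024^(1/0.53) ≈ 1.8929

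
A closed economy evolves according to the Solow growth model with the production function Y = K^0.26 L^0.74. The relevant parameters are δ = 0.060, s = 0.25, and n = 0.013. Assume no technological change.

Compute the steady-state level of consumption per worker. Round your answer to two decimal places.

At the steady state, Δk = 0, so s·k^α = (n + δ)·k.
Rearranging, k^(1−α) = s / (n + δ).
k^0.74 = 0.25 / (0.013 + 0.060) = 0.25 / 0.073 = 3.4247
k* = 3.4247^(1/0.74) ≈ 5.2779
y* = (k*)^α = 5.2779^0.26 ≈ 1.5411
c* = (1 − s)·y* = (1 − 0.25) × 1.5411 ≈ 1.1558

c* ≈ 1.16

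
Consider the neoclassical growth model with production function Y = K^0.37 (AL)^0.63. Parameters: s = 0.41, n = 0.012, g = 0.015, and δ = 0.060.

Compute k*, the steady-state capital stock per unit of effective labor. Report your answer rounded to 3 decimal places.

Steady state requires s·f(k) = (n + g + δ)·k, i.e. s·k^α = (n + g + δ)·k.
Rearranging, k^(1−α) = s / (n + g + δ).
k^0.63 = 0.41 / (0.012 + 0.015 + 0.060) = 0.41 / 0.087 = 4.7126
k* = 4.7126^(1/0.63) ≈ 11.7130

k* ≈ 11.713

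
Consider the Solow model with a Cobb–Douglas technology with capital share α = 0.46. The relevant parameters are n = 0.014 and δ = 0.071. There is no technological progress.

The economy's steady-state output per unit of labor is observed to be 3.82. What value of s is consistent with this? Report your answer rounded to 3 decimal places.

At the steady state, Δk = 0, so s·k^α = (n + δ)·k.
Since y* = [s/(n + δ)]^(α/(1−α)), we have s/(n + δ) = (y*)^((1−α)/α) = 3.82^1.1739 = 4.8226.
Therefore s = 4.8226 × (n + δ) = 4.8226 × 0.085 = 0.4099.

s ≈ 0.410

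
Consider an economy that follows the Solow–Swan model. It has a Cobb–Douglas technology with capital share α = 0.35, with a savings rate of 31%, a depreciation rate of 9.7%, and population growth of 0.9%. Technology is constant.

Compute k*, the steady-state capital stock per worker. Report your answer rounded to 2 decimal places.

At the steady state, Δk = 0, so s·k^α = (n + δ)·k.
Rearranging, k^(1−α) = s / (n + δ).
k^0.65 = 0.31 / (0.009 + 0.097) = 0.31 / 0.106 = 2.9245
k* = 2.9245^(1/0.65) ≈ 5.2120

k* ≈ 5.21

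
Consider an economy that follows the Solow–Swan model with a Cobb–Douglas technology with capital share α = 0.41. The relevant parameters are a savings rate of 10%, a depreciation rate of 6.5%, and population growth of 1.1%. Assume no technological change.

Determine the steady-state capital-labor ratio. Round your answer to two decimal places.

k* ≈ 1.59

Steady state requires s·f(k) = (n + δ)·k, i.e. s·k^α = (n + δ)·k.
Rearranging, k^(1−α) = s / (n + δ).
k^0.59 = 0.10 / (0.011 + 0.065) = 0.10 / 0.076 = 1.3158
k* = 1.3158^(1/0.59) ≈ 1.5923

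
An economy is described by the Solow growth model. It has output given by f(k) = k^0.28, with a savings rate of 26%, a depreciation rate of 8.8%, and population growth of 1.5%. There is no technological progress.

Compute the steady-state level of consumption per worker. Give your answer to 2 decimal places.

c* = 1.06

In steady state, investment equals break-even investment: s·k^α = (n + δ)·k.
Rearranging, k^(1−α) = s / (n + δ).
k^0.72 = 0.26 / (0.015 + 0.088) = 0.26 / 0.103 = 2.5243
k* = 2.5243^(1/0.72) ≈ 3.6185
y* = (k*)^α = 3.6185^0.28 ≈ 1.4335
c* = (1 − s)·y* = (1 − 0.26) × 1.4335 ≈ 1.0608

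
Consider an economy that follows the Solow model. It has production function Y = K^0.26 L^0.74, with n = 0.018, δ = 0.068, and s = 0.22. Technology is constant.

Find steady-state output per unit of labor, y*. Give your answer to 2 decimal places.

y* ≈ 1.39

At the steady state, Δk = 0, so s·k^α = (n + δ)·k.
Rearranging, k^(1−α) = s / (n + δ).
k^0.74 = 0.22 / (0.018 + 0.068) = 0.22 / 0.086 = 2.5581
k* = 2.5581^(1/0.74) ≈ 3.5583
y* = (k*)^α = 3.5583^0.26 ≈ 1.3910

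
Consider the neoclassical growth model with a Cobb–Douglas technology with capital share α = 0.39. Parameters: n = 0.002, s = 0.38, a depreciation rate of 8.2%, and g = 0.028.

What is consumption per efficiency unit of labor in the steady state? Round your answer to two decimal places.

c* ≈ 1.35

In steady state, investment equals break-even investment: s·k^α = (n + g + δ)·k.
Dividing both sides by k: k^(1−α) = s / (n + g + δ).
k^0.61 = 0.38 / (0.002 + 0.028 + 0.082) = 0.38 / 0.112 = 3.3929
k* = 3.3929^(1/0.61) ≈ 7.4095
y* = (k*)^α = 7.4095^0.39 ≈ 2.1838
c* = (1 − s)·y* = (1 − 0.38) × 2.1838 ≈ 1.3540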